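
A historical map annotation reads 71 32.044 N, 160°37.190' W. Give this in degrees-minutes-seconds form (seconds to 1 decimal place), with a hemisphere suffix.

Latitude: 32.04400′ → 32′ and 0.04400 × 60 = 2.640″
λ: 37.19000′ → 37′ and 0.19000 × 60 = 11.400″

71°32′2.6″ N, 160°37′11.4″ W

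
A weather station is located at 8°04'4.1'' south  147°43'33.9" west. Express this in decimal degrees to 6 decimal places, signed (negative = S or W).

Latitude: 8° + 4/60 + 4.1/3600 = 8 + 0.066667 + 0.001139 = 8.0678056
hemisphere S, so the sign is −
Lon: 147 + 43/60 + 33.9/3600 = 147.7260833
W ⇒ negate

-8.067806, -147.726083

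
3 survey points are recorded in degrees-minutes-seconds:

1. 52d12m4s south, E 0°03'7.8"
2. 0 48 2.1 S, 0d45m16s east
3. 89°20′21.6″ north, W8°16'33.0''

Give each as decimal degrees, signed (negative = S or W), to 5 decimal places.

Point 1:
  Latitude: 12′ + 4″ = 12.06667′; 52 + 12.06667/60 = 52.201111
  hemisphere S, so the sign is −
  λ: 0 + 3/60 + 7.8/3600 = 0.052167
  E → positive
Point 2:
  φ: 0° + 48/60 + 2.1/3600 = 0 + 0.800000 + 0.000583 = 0.800583
  S → negative
  Lon: 0 + 45/60 + 16/3600 = 0.754444
  E ⇒ keep positive
Point 3:
  Latitude: 89 + 20/60 + 21.6/3600 = 89.339333
  N ⇒ keep positive
  λ: 8° + 16/60 + 33/3600 = 8 + 0.266667 + 0.009167 = 8.275833
  W ⇒ negate

1. -52.20111, 0.05217
2. -0.80058, 0.75444
3. 89.33933, -8.27583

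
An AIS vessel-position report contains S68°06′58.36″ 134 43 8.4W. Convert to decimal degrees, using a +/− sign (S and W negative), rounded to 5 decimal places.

-68.11621, -134.71900

Latitude: 68° + 6/60 + 58.36/3600 = 68 + 0.100000 + 0.016211 = 68.116211
hemisphere S, so the sign is −
Lon: 134 + 43/60 + 8.4/3600 = 134.719000
W → negative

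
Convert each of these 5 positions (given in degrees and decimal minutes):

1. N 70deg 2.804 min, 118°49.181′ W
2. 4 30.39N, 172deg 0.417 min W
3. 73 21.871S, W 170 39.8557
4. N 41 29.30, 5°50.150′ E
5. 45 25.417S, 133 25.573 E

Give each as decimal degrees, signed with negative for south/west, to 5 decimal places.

Point 1:
  Lat: 70 + 2.804/60 = 70.046733
  N → positive
  λ: 49.181′ = 0.819683°; total 118.819683
  W ⇒ negate
Point 2:
  Lat: 4 + 30.39/60 = 4.506500
  N ⇒ keep positive
  Lon: 0.417′ = 0.006950°; total 172.006950
  W ⇒ negate
Point 3:
  φ: 73 + 21.871/60 = 73.364517
  S ⇒ negate
  Longitude: 170 + 39.8557/60 = 170.664262
  hemisphere W, so the sign is −
Point 4:
  Latitude: 41 + 29.3/60 = 41.488333
  N → positive
  Lon: 5 + 50.15/60 = 5.835833
  E → positive
Point 5:
  Latitude: 25.417′ = 0.423617°; total 45.423617
  hemisphere S, so the sign is −
  Longitude: 133 + 25.573/60 = 133.426217
  E ⇒ keep positive

1. 70.04673, -118.81968
2. 4.50650, -172.00695
3. -73.36452, -170.66426
4. 41.48833, 5.83583
5. -45.42362, 133.42622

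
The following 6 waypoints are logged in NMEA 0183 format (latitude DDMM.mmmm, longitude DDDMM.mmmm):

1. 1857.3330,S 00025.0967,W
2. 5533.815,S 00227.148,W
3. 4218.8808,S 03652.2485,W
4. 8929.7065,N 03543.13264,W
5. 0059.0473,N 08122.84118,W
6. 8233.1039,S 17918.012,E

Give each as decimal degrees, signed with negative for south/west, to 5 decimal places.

Point 1:
  Latitude: degrees = first 2 digits = 18, minutes = 57.333; 18 + 57.333/60 = 18.955550
  hemisphere S, so the sign is −
  Lon: split at 3 digits → 000° and 25.0967′; 0 + 25.0967/60 = 0.418278
  W → negative
Point 2:
  Latitude: split at 2 digits → 55° and 33.815′; 55 + 33.815/60 = 55.563583
  S → negative
  Longitude: split at 3 digits → 002° and 27.148′; 2 + 27.148/60 = 2.452467
  W → negative
Point 3:
  Latitude: split at 2 digits → 42° and 18.8808′; 42 + 18.8808/60 = 42.314680
  hemisphere S, so the sign is −
  Lon: split at 3 digits → 036° and 52.2485′; 36 + 52.2485/60 = 36.870808
  hemisphere W, so the sign is −
Point 4:
  Lat: split at 2 digits → 89° and 29.7065′; 89 + 29.7065/60 = 89.495108
  N → positive
  λ: split at 3 digits → 035° and 43.13264′; 35 + 43.13264/60 = 35.718877
  W → negative
Point 5:
  Latitude: split at 2 digits → 00° and 59.0473′; 0 + 59.0473/60 = 0.984122
  N ⇒ keep positive
  λ: degrees = first 3 digits = 81, minutes = 22.84118; 81 + 22.84118/60 = 81.380686
  hemisphere W, so the sign is −
Point 6:
  φ: degrees = first 2 digits = 82, minutes = 33.1039; 82 + 33.1039/60 = 82.551732
  hemisphere S, so the sign is −
  Lon: split at 3 digits → 179° and 18.012′; 179 + 18.012/60 = 179.300200
  E → positive

1. -18.95555, -0.41828
2. -55.56358, -2.45247
3. -42.31468, -36.87081
4. 89.49511, -35.71888
5. 0.98412, -81.38069
6. -82.55173, 179.30020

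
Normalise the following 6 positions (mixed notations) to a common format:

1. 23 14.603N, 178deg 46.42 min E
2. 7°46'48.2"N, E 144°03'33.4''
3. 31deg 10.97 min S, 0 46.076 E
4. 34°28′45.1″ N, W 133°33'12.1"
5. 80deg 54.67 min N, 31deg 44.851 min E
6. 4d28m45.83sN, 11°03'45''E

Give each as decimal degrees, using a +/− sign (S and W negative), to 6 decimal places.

Point 1:
  Lat: 23 + 14.603/60 = 23.2433833
  N ⇒ keep positive
  Lon: 46.42′ = 0.773667°; total 178.7736667
  E → positive
Point 2:
  φ: 7° + 46/60 + 48.2/3600 = 7 + 0.766667 + 0.013389 = 7.7800556
  N ⇒ keep positive
  Lon: 144° + 3/60 + 33.4/3600 = 144 + 0.050000 + 0.009278 = 144.0592778
  E ⇒ keep positive
Point 3:
  Lat: 31 + 10.97/60 = 31.1828333
  hemisphere S, so the sign is −
  Lon: 0 + 46.076/60 = 0.7679333
  E → positive
Point 4:
  φ: 34° + 28/60 + 45.1/3600 = 34 + 0.466667 + 0.012528 = 34.4791944
  N ⇒ keep positive
  Lon: 133 + 33/60 + 12.1/3600 = 133.5533611
  hemisphere W, so the sign is −
Point 5:
  Lat: 80 + 54.67/60 = 80.9111667
  N ⇒ keep positive
  Longitude: 44.851′ = 0.747517°; total 31.7475167
  E → positive
Point 6:
  Latitude: 28′ + 45.83″ = 28.76383′; 4 + 28.76383/60 = 4.4793972
  N ⇒ keep positive
  Lon: 11° + 3/60 + 45/3600 = 11 + 0.050000 + 0.012500 = 11.0625000
  E ⇒ keep positive

1. 23.243383, 178.773667
2. 7.780056, 144.059278
3. -31.182833, 0.767933
4. 34.479194, -133.553361
5. 80.911167, 31.747517
6. 4.479397, 11.062500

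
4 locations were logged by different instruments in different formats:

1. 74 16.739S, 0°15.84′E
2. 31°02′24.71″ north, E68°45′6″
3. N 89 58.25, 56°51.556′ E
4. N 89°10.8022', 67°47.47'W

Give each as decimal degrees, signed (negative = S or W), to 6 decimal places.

Point 1:
  Latitude: 74 + 16.739/60 = 74.2789833
  hemisphere S, so the sign is −
  Longitude: 0 + 15.84/60 = 0.2640000
  E → positive
Point 2:
  Lat: 31 + 2/60 + 24.71/3600 = 31.0401972
  N → positive
  Lon: 68 + 45/60 + 6/3600 = 68.7516667
  E ⇒ keep positive
Point 3:
  φ: 89 + 58.25/60 = 89.9708333
  N ⇒ keep positive
  Longitude: 51.556′ = 0.859267°; total 56.8592667
  E → positive
Point 4:
  φ: 10.8022′ = 0.180037°; total 89.1800367
  N → positive
  λ: 47.47′ = 0.791167°; total 67.7911667
  hemisphere W, so the sign is −

1. -74.278983, 0.264000
2. 31.040197, 68.751667
3. 89.970833, 56.859267
4. 89.180037, -67.791167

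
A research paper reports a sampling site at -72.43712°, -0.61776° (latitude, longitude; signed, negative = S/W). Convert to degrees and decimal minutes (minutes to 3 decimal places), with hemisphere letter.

Latitude is negative → S; |value| = 72.437120
Latitude: minutes = (72.437120 − 72) × 60 = 26.22720
Longitude is negative → W; |value| = 0.617760
Longitude: minutes = (0.617760 − 0) × 60 = 37.06560

72° 26.227′ S, 0° 37.066′ W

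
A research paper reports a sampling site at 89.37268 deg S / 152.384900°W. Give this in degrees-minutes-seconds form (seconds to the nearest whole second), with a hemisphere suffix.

89°22′22″ S, 152°23′6″ W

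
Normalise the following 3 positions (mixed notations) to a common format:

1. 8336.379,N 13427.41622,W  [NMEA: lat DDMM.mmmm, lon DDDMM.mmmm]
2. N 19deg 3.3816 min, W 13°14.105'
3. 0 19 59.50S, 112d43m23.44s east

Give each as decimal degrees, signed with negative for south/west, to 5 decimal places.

1. 83.60632, -134.45694
2. 19.05636, -13.23508
3. -0.33319, 112.72318

Point 1:
  Latitude: degrees = first 2 digits = 83, minutes = 36.379; 83 + 36.379/60 = 83.606317
  N ⇒ keep positive
  Lon: degrees = first 3 digits = 134, minutes = 27.41622; 134 + 27.41622/60 = 134.456937
  W → negative
Point 2:
  Lat: 19 + 3.3816/60 = 19.056360
  N ⇒ keep positive
  Longitude: 14.105′ = 0.235083°; total 13.235083
  W → negative
Point 3:
  φ: 0 + 19/60 + 59.5/3600 = 0.333194
  hemisphere S, so the sign is −
  λ: 43′ + 23.44″ = 43.39067′; 112 + 43.39067/60 = 112.723178
  E ⇒ keep positive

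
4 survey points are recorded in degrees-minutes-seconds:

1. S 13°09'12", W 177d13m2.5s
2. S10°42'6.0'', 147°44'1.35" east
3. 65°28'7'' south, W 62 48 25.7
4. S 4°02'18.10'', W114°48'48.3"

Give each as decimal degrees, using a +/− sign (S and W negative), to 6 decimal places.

Point 1:
  Lat: 13° + 9/60 + 12/3600 = 13 + 0.150000 + 0.003333 = 13.1533333
  hemisphere S, so the sign is −
  Longitude: 13′ + 2.5″ = 13.04167′; 177 + 13.04167/60 = 177.2173611
  W → negative
Point 2:
  Latitude: 10° + 42/60 + 6/3600 = 10 + 0.700000 + 0.001667 = 10.7016667
  hemisphere S, so the sign is −
  λ: 147° + 44/60 + 1.35/3600 = 147 + 0.733333 + 0.000375 = 147.7337083
  E ⇒ keep positive
Point 3:
  Latitude: 65 + 28/60 + 7/3600 = 65.4686111
  hemisphere S, so the sign is −
  Lon: 62 + 48/60 + 25.7/3600 = 62.8071389
  W ⇒ negate
Point 4:
  Lat: 4 + 2/60 + 18.1/3600 = 4.0383611
  hemisphere S, so the sign is −
  Longitude: 114° + 48/60 + 48.3/3600 = 114 + 0.800000 + 0.013417 = 114.8134167
  W ⇒ negate

1. -13.153333, -177.217361
2. -10.701667, 147.733708
3. -65.468611, -62.807139
4. -4.038361, -114.813417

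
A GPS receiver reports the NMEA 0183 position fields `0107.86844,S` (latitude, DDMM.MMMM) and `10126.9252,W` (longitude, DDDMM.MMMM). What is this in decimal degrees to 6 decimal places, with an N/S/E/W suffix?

1.131141° S, 101.448753° W

Lat: degrees = first 2 digits = 1, minutes = 7.86844; 1 + 7.86844/60 = 1.1311407
Lon: degrees = first 3 digits = 101, minutes = 26.9252; 101 + 26.9252/60 = 101.4487533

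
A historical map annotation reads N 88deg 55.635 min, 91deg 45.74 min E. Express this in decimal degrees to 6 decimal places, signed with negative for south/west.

88.927250, 91.762333

Latitude: 55.635′ = 0.927250°; total 88.9272500
N → positive
Longitude: 45.74′ = 0.762333°; total 91.7623333
E ⇒ keep positive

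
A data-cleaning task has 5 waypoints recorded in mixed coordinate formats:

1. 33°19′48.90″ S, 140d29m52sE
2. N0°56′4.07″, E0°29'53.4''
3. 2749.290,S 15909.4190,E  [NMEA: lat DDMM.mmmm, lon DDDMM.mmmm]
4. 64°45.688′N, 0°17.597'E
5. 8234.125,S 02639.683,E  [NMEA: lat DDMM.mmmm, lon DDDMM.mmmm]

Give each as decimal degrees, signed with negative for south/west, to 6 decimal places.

1. -33.330250, 140.497778
2. 0.934464, 0.498167
3. -27.821500, 159.156983
4. 64.761467, 0.293283
5. -82.568750, 26.661383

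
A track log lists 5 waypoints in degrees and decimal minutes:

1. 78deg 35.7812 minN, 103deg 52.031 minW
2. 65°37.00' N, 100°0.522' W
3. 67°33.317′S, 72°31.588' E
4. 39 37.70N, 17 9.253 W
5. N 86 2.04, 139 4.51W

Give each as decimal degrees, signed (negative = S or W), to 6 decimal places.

1. 78.596353, -103.867183
2. 65.616667, -100.008700
3. -67.555283, 72.526467
4. 39.628333, -17.154217
5. 86.034000, -139.075167

Point 1:
  φ: 35.7812′ = 0.596353°; total 78.5963533
  N ⇒ keep positive
  Lon: 103 + 52.031/60 = 103.8671833
  W ⇒ negate
Point 2:
  Latitude: 37′ = 0.616667°; total 65.6166667
  N → positive
  Lon: 0.522′ = 0.008700°; total 100.0087000
  W ⇒ negate
Point 3:
  Latitude: 67 + 33.317/60 = 67.5552833
  S ⇒ negate
  Longitude: 31.588′ = 0.526467°; total 72.5264667
  E ⇒ keep positive
Point 4:
  Lat: 39 + 37.7/60 = 39.6283333
  N ⇒ keep positive
  Lon: 17 + 9.253/60 = 17.1542167
  W → negative
Point 5:
  Lat: 86 + 2.04/60 = 86.0340000
  N → positive
  Lon: 4.51′ = 0.075167°; total 139.0751667
  hemisphere W, so the sign is −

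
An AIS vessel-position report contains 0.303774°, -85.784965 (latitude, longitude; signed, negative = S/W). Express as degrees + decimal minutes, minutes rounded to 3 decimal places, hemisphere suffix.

φ: 0° + 0.303774 × 60 = 0° 18.22644′
Longitude is negative → W; |value| = 85.784965
λ: 85° + 0.784965 × 60 = 85° 47.09790′

0° 18.226′ N, 85° 47.098′ W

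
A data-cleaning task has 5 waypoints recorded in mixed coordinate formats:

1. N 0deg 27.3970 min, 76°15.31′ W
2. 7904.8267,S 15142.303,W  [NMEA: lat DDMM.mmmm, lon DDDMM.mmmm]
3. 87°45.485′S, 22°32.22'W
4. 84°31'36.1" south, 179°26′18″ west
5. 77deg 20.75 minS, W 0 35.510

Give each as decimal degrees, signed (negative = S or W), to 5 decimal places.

1. 0.45662, -76.25517
2. -79.08045, -151.70505
3. -87.75808, -22.53700
4. -84.52669, -179.43833
5. -77.34583, -0.59183

Point 1:
  Lat: 0 + 27.397/60 = 0.456617
  N ⇒ keep positive
  Lon: 76 + 15.31/60 = 76.255167
  W ⇒ negate
Point 2:
  Lat: degrees = first 2 digits = 79, minutes = 4.8267; 79 + 4.8267/60 = 79.080445
  S → negative
  Longitude: degrees = first 3 digits = 151, minutes = 42.303; 151 + 42.303/60 = 151.705050
  hemisphere W, so the sign is −
Point 3:
  Latitude: 87 + 45.485/60 = 87.758083
  S → negative
  Lon: 32.22′ = 0.537000°; total 22.537000
  W → negative
Point 4:
  Lat: 84° + 31/60 + 36.1/3600 = 84 + 0.516667 + 0.010028 = 84.526694
  S → negative
  Lon: 179° + 26/60 + 18/3600 = 179 + 0.433333 + 0.005000 = 179.438333
  hemisphere W, so the sign is −
Point 5:
  Latitude: 20.75′ = 0.345833°; total 77.345833
  S ⇒ negate
  Lon: 0 + 35.51/60 = 0.591833
  W ⇒ negate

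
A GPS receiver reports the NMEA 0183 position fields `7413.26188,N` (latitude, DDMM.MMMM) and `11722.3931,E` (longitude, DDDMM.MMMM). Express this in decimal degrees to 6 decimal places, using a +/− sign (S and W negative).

74.221031, 117.373218

φ: degrees = first 2 digits = 74, minutes = 13.26188; 74 + 13.26188/60 = 74.2210313
N ⇒ keep positive
Longitude: degrees = first 3 digits = 117, minutes = 22.3931; 117 + 22.3931/60 = 117.3732183
E ⇒ keep positive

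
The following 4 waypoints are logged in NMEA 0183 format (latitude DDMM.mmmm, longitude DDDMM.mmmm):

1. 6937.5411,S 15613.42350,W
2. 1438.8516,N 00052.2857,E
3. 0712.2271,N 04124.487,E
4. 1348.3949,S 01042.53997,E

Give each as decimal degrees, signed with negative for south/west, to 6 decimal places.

1. -69.625685, -156.223725
2. 14.647527, 0.871428
3. 7.203785, 41.408117
4. -13.806582, 10.709000

Point 1:
  Lat: degrees = first 2 digits = 69, minutes = 37.5411; 69 + 37.5411/60 = 69.6256850
  hemisphere S, so the sign is −
  Longitude: degrees = first 3 digits = 156, minutes = 13.4235; 156 + 13.4235/60 = 156.2237250
  W → negative
Point 2:
  Lat: split at 2 digits → 14° and 38.8516′; 14 + 38.8516/60 = 14.6475267
  N → positive
  λ: degrees = first 3 digits = 0, minutes = 52.2857; 0 + 52.2857/60 = 0.8714283
  E → positive
Point 3:
  Latitude: degrees = first 2 digits = 7, minutes = 12.2271; 7 + 12.2271/60 = 7.2037850
  N ⇒ keep positive
  Lon: split at 3 digits → 041° and 24.487′; 41 + 24.487/60 = 41.4081167
  E → positive
Point 4:
  Lat: split at 2 digits → 13° and 48.3949′; 13 + 48.3949/60 = 13.8065817
  S → negative
  λ: split at 3 digits → 010° and 42.53997′; 10 + 42.53997/60 = 10.7089995
  E → positive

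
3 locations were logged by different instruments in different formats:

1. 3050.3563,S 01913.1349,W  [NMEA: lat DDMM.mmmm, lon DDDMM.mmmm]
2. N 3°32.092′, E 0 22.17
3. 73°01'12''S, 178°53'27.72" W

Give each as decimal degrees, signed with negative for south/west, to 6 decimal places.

Point 1:
  Lat: degrees = first 2 digits = 30, minutes = 50.3563; 30 + 50.3563/60 = 30.8392717
  S → negative
  Lon: split at 3 digits → 019° and 13.1349′; 19 + 13.1349/60 = 19.2189150
  W ⇒ negate
Point 2:
  φ: 3 + 32.092/60 = 3.5348667
  N ⇒ keep positive
  Lon: 0 + 22.17/60 = 0.3695000
  E → positive
Point 3:
  φ: 73 + 1/60 + 12/3600 = 73.0200000
  S → negative
  Lon: 178 + 53/60 + 27.72/3600 = 178.8910333
  W ⇒ negate

1. -30.839272, -19.218915
2. 3.534867, 0.369500
3. -73.020000, -178.891033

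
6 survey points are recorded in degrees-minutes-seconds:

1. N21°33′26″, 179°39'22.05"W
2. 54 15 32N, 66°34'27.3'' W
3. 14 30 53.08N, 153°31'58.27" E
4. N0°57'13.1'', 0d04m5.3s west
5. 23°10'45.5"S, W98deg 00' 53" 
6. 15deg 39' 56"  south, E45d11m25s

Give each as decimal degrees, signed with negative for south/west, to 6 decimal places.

Point 1:
  Lat: 33′ + 26″ = 33.43333′; 21 + 33.43333/60 = 21.5572222
  N ⇒ keep positive
  Lon: 179 + 39/60 + 22.05/3600 = 179.6561250
  W → negative
Point 2:
  Lat: 54° + 15/60 + 32/3600 = 54 + 0.250000 + 0.008889 = 54.2588889
  N ⇒ keep positive
  Lon: 66° + 34/60 + 27.3/3600 = 66 + 0.566667 + 0.007583 = 66.5742500
  W ⇒ negate
Point 3:
  φ: 14 + 30/60 + 53.08/3600 = 14.5147444
  N ⇒ keep positive
  Lon: 31′ + 58.27″ = 31.97117′; 153 + 31.97117/60 = 153.5328528
  E ⇒ keep positive
Point 4:
  Lat: 57′ + 13.1″ = 57.21833′; 0 + 57.21833/60 = 0.9536389
  N ⇒ keep positive
  Lon: 4′ + 5.3″ = 4.08833′; 0 + 4.08833/60 = 0.0681389
  W → negative
Point 5:
  Lat: 23° + 10/60 + 45.5/3600 = 23 + 0.166667 + 0.012639 = 23.1793056
  hemisphere S, so the sign is −
  Lon: 98 + 0/60 + 53/3600 = 98.0147222
  hemisphere W, so the sign is −
Point 6:
  φ: 39′ + 56″ = 39.93333′; 15 + 39.93333/60 = 15.6655556
  hemisphere S, so the sign is −
  λ: 11′ + 25″ = 11.41667′; 45 + 11.41667/60 = 45.1902778
  E → positive

1. 21.557222, -179.656125
2. 54.258889, -66.574250
3. 14.514744, 153.532853
4. 0.953639, -0.068139
5. -23.179306, -98.014722
6. -15.665556, 45.190278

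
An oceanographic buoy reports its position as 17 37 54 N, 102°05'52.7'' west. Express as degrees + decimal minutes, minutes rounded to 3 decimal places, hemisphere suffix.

17° 37.900′ N, 102° 5.878′ W

φ: 37 + 54/60 = 37.90000′
Longitude: 5 + 52.7/60 = 5.87833′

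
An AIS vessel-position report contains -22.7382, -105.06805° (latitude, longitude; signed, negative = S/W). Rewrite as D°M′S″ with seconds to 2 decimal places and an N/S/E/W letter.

Latitude is negative → S; |value| = 22.738200
φ: 0.738200° → 44.29200′; 0.29200 × 60 = 17.5200″
Longitude is negative → W; |value| = 105.068050
Lon: 0.068050 × 60 = 4.08300′ → 4′, remainder × 60 = 4.9800″

22°44′17.52″ S, 105°04′4.98″ W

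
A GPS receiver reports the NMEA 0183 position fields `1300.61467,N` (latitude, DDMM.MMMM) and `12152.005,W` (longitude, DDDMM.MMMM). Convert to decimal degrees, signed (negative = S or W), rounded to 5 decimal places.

13.01024, -121.86675

Lat: split at 2 digits → 13° and 0.61467′; 13 + 0.61467/60 = 13.010245
N ⇒ keep positive
Lon: degrees = first 3 digits = 121, minutes = 52.005; 121 + 52.005/60 = 121.866750
W ⇒ negate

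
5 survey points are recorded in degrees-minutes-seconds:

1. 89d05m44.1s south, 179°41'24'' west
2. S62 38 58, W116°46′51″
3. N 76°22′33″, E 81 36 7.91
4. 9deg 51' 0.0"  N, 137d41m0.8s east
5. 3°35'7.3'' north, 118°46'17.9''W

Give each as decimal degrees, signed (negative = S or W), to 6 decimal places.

Point 1:
  Lat: 5′ + 44.1″ = 5.73500′; 89 + 5.73500/60 = 89.0955833
  S → negative
  λ: 179° + 41/60 + 24/3600 = 179 + 0.683333 + 0.006667 = 179.6900000
  hemisphere W, so the sign is −
Point 2:
  Lat: 38′ + 58″ = 38.96667′; 62 + 38.96667/60 = 62.6494444
  S → negative
  λ: 116° + 46/60 + 51/3600 = 116 + 0.766667 + 0.014167 = 116.7808333
  W → negative
Point 3:
  Lat: 22′ + 33″ = 22.55000′; 76 + 22.55000/60 = 76.3758333
  N → positive
  Longitude: 81 + 36/60 + 7.91/3600 = 81.6021972
  E → positive
Point 4:
  Latitude: 9 + 51/60 + 0/3600 = 9.8500000
  N → positive
  Lon: 41′ + 0.8″ = 41.01333′; 137 + 41.01333/60 = 137.6835556
  E ⇒ keep positive
Point 5:
  Latitude: 35′ + 7.3″ = 35.12167′; 3 + 35.12167/60 = 3.5853611
  N ⇒ keep positive
  Lon: 118 + 46/60 + 17.9/3600 = 118.7716389
  W ⇒ negate

1. -89.095583, -179.690000
2. -62.649444, -116.780833
3. 76.375833, 81.602197
4. 9.850000, 137.683556
5. 3.585361, -118.771639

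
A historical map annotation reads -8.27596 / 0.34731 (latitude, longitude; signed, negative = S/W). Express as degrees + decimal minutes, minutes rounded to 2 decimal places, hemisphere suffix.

Latitude is negative → S; |value| = 8.275960
φ: fractional part 0.275960 → 16.5576 minutes
Longitude: 0° + 0.347310 × 60 = 0° 20.8386′

8° 16.56′ S, 0° 20.84′ E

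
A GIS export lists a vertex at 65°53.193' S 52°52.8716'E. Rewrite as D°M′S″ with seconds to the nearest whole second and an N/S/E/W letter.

φ: fractional minutes 0.19300 × 60 = 11.58″
Lon: fractional minutes 0.87160 × 60 = 52.30″

65°53′12″ S, 52°52′52″ E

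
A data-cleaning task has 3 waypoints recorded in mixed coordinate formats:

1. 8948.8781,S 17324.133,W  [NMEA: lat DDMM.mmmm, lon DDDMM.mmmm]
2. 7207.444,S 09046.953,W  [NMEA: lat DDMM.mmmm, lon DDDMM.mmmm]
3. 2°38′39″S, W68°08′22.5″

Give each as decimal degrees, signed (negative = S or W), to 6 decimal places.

Point 1:
  Latitude: degrees = first 2 digits = 89, minutes = 48.8781; 89 + 48.8781/60 = 89.8146350
  hemisphere S, so the sign is −
  Longitude: split at 3 digits → 173° and 24.133′; 173 + 24.133/60 = 173.4022167
  hemisphere W, so the sign is −
Point 2:
  φ: split at 2 digits → 72° and 7.444′; 72 + 7.444/60 = 72.1240667
  S ⇒ negate
  Longitude: degrees = first 3 digits = 90, minutes = 46.953; 90 + 46.953/60 = 90.7825500
  hemisphere W, so the sign is −
Point 3:
  φ: 2° + 38/60 + 39/3600 = 2 + 0.633333 + 0.010833 = 2.6441667
  S → negative
  λ: 68° + 8/60 + 22.5/3600 = 68 + 0.133333 + 0.006250 = 68.1395833
  hemisphere W, so the sign is −

1. -89.814635, -173.402217
2. -72.124067, -90.782550
3. -2.644167, -68.139583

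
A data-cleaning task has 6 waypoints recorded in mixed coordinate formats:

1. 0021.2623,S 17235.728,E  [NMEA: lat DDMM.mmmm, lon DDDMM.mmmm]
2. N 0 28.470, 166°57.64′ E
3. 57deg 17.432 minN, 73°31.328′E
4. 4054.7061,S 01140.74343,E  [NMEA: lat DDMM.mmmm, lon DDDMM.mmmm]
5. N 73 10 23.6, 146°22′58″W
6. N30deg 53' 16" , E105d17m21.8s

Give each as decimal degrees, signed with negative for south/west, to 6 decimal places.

1. -0.354372, 172.595467
2. 0.474500, 166.960667
3. 57.290533, 73.522133
4. -40.911768, 11.679057
5. 73.173222, -146.382778
6. 30.887778, 105.289389

Point 1:
  Lat: degrees = first 2 digits = 0, minutes = 21.2623; 0 + 21.2623/60 = 0.3543717
  hemisphere S, so the sign is −
  λ: degrees = first 3 digits = 172, minutes = 35.728; 172 + 35.728/60 = 172.5954667
  E ⇒ keep positive
Point 2:
  φ: 0 + 28.47/60 = 0.4745000
  N ⇒ keep positive
  λ: 166 + 57.64/60 = 166.9606667
  E → positive
Point 3:
  Lat: 57 + 17.432/60 = 57.2905333
  N ⇒ keep positive
  Lon: 31.328′ = 0.522133°; total 73.5221333
  E → positive
Point 4:
  Lat: degrees = first 2 digits = 40, minutes = 54.7061; 40 + 54.7061/60 = 40.9117683
  S → negative
  Longitude: split at 3 digits → 011° and 40.74343′; 11 + 40.74343/60 = 11.6790572
  E → positive
Point 5:
  Lat: 73° + 10/60 + 23.6/3600 = 73 + 0.166667 + 0.006556 = 73.1732222
  N → positive
  Longitude: 146° + 22/60 + 58/3600 = 146 + 0.366667 + 0.016111 = 146.3827778
  hemisphere W, so the sign is −
Point 6:
  φ: 30° + 53/60 + 16/3600 = 30 + 0.883333 + 0.004444 = 30.8877778
  N → positive
  λ: 105° + 17/60 + 21.8/3600 = 105 + 0.283333 + 0.006056 = 105.2893889
  E ⇒ keep positive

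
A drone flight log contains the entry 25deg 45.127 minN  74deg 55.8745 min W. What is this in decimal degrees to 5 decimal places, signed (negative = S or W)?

Latitude: 45.127′ = 0.752117°; total 25.752117
N ⇒ keep positive
Lon: 74 + 55.8745/60 = 74.931242
hemisphere W, so the sign is −

25.75212, -74.93124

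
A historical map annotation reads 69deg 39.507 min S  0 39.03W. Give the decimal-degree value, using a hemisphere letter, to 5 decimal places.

Latitude: 69 + 39.507/60 = 69.658450
Lon: 0 + 39.03/60 = 0.650500

69.65845° S, 0.65050° W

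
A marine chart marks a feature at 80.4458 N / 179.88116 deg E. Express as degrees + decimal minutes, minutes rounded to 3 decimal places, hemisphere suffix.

80° 26.748′ N, 179° 52.870′ E

φ: 80° + 0.445800 × 60 = 80° 26.74800′
Lon: fractional part 0.881160 → 52.86960 minutes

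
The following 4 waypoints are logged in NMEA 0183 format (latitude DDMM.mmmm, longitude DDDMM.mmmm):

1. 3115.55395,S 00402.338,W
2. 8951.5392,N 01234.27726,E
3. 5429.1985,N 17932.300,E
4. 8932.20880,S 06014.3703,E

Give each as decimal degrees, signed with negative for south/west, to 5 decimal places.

1. -31.25923, -4.03897
2. 89.85899, 12.57129
3. 54.48664, 179.53833
4. -89.53681, 60.23951

Point 1:
  φ: degrees = first 2 digits = 31, minutes = 15.55395; 31 + 15.55395/60 = 31.259233
  hemisphere S, so the sign is −
  λ: split at 3 digits → 004° and 2.338′; 4 + 2.338/60 = 4.038967
  W → negative
Point 2:
  Lat: degrees = first 2 digits = 89, minutes = 51.5392; 89 + 51.5392/60 = 89.858987
  N ⇒ keep positive
  λ: degrees = first 3 digits = 12, minutes = 34.27726; 12 + 34.27726/60 = 12.571288
  E → positive
Point 3:
  Lat: split at 2 digits → 54° and 29.1985′; 54 + 29.1985/60 = 54.486642
  N → positive
  Longitude: split at 3 digits → 179° and 32.3′; 179 + 32.3/60 = 179.538333
  E ⇒ keep positive
Point 4:
  Latitude: split at 2 digits → 89° and 32.2088′; 89 + 32.2088/60 = 89.536813
  S ⇒ negate
  Longitude: degrees = first 3 digits = 60, minutes = 14.3703; 60 + 14.3703/60 = 60.239505
  E → positive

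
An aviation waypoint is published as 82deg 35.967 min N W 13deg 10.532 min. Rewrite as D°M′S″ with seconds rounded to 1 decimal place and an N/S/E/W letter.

82°35′58.0″ N, 13°10′31.9″ W

Latitude: fractional minutes 0.96700 × 60 = 58.020″
λ: fractional minutes 0.53200 × 60 = 31.920″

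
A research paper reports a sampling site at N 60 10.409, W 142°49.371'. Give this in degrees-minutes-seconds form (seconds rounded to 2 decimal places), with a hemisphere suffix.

60°10′24.54″ N, 142°49′22.26″ W

Latitude: 10.40900′ → 10′ and 0.40900 × 60 = 24.5400″
Longitude: fractional minutes 0.37100 × 60 = 22.2600″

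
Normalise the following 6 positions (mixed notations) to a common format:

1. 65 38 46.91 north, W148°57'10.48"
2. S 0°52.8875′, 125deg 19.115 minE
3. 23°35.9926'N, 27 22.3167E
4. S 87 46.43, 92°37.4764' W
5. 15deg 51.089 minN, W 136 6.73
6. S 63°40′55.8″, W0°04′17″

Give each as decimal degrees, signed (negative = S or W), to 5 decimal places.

1. 65.64636, -148.95291
2. -0.88146, 125.31858
3. 23.59988, 27.37195
4. -87.77383, -92.62461
5. 15.85148, -136.11217
6. -63.68217, -0.07139

Point 1:
  Lat: 65° + 38/60 + 46.91/3600 = 65 + 0.633333 + 0.013031 = 65.646364
  N → positive
  Longitude: 57′ + 10.48″ = 57.17467′; 148 + 57.17467/60 = 148.952911
  hemisphere W, so the sign is −
Point 2:
  Lat: 0 + 52.8875/60 = 0.881458
  S → negative
  Longitude: 125 + 19.115/60 = 125.318583
  E ⇒ keep positive
Point 3:
  Lat: 23 + 35.9926/60 = 23.599877
  N ⇒ keep positive
  λ: 22.3167′ = 0.371945°; total 27.371945
  E → positive
Point 4:
  Lat: 46.43′ = 0.773833°; total 87.773833
  hemisphere S, so the sign is −
  Lon: 92 + 37.4764/60 = 92.624607
  W ⇒ negate
Point 5:
  Lat: 15 + 51.089/60 = 15.851483
  N ⇒ keep positive
  λ: 6.73′ = 0.112167°; total 136.112167
  W ⇒ negate
Point 6:
  Latitude: 63 + 40/60 + 55.8/3600 = 63.682167
  S → negative
  λ: 4′ + 17″ = 4.28333′; 0 + 4.28333/60 = 0.071389
  W ⇒ negate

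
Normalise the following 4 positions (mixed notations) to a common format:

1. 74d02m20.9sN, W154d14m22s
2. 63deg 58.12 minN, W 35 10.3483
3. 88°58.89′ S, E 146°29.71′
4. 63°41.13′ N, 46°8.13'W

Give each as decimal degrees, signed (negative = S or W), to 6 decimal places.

1. 74.039139, -154.239444
2. 63.968667, -35.172472
3. -88.981500, 146.495167
4. 63.685500, -46.135500

Point 1:
  Latitude: 74 + 2/60 + 20.9/3600 = 74.0391389
  N ⇒ keep positive
  Lon: 154 + 14/60 + 22/3600 = 154.2394444
  W ⇒ negate
Point 2:
  φ: 63 + 58.12/60 = 63.9686667
  N → positive
  λ: 10.3483′ = 0.172472°; total 35.1724717
  W → negative
Point 3:
  Lat: 58.89′ = 0.981500°; total 88.9815000
  S → negative
  Longitude: 29.71′ = 0.495167°; total 146.4951667
  E ⇒ keep positive
Point 4:
  Latitude: 63 + 41.13/60 = 63.6855000
  N → positive
  Lon: 8.13′ = 0.135500°; total 46.1355000
  hemisphere W, so the sign is −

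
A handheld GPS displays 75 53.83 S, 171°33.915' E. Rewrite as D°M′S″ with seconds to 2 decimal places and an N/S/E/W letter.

φ: fractional minutes 0.83000 × 60 = 49.8000″
Longitude: 33.91500′ → 33′ and 0.91500 × 60 = 54.9000″

75°53′49.80″ S, 171°33′54.90″ E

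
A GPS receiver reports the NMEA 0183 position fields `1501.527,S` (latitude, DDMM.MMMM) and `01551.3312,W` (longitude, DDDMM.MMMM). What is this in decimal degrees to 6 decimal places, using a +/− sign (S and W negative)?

-15.025450, -15.855520

Latitude: split at 2 digits → 15° and 1.527′; 15 + 1.527/60 = 15.0254500
hemisphere S, so the sign is −
Longitude: degrees = first 3 digits = 15, minutes = 51.3312; 15 + 51.3312/60 = 15.8555200
W ⇒ negate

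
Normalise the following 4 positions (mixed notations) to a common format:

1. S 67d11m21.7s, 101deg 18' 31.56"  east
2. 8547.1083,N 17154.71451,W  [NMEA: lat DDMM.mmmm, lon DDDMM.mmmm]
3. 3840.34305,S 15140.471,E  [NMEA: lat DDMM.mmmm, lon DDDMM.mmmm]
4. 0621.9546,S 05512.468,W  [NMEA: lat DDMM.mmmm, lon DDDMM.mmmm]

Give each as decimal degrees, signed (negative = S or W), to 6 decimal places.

Point 1:
  Latitude: 67 + 11/60 + 21.7/3600 = 67.1893611
  hemisphere S, so the sign is −
  Longitude: 101° + 18/60 + 31.56/3600 = 101 + 0.300000 + 0.008767 = 101.3087667
  E ⇒ keep positive
Point 2:
  φ: degrees = first 2 digits = 85, minutes = 47.1083; 85 + 47.1083/60 = 85.7851383
  N → positive
  Longitude: degrees = first 3 digits = 171, minutes = 54.71451; 171 + 54.71451/60 = 171.9119085
  W ⇒ negate
Point 3:
  φ: degrees = first 2 digits = 38, minutes = 40.34305; 38 + 40.34305/60 = 38.6723842
  S → negative
  λ: degrees = first 3 digits = 151, minutes = 40.471; 151 + 40.471/60 = 151.6745167
  E → positive
Point 4:
  Latitude: degrees = first 2 digits = 6, minutes = 21.9546; 6 + 21.9546/60 = 6.3659100
  hemisphere S, so the sign is −
  λ: degrees = first 3 digits = 55, minutes = 12.468; 55 + 12.468/60 = 55.2078000
  W ⇒ negate

1. -67.189361, 101.308767
2. 85.785138, -171.911909
3. -38.672384, 151.674517
4. -6.365910, -55.207800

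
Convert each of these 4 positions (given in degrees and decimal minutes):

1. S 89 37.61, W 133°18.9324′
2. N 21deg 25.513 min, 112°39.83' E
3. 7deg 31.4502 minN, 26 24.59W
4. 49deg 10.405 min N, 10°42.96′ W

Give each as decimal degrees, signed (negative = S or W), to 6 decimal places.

Point 1:
  Lat: 37.61′ = 0.626833°; total 89.6268333
  S ⇒ negate
  Longitude: 18.9324′ = 0.315540°; total 133.3155400
  W → negative
Point 2:
  Lat: 25.513′ = 0.425217°; total 21.4252167
  N → positive
  λ: 112 + 39.83/60 = 112.6638333
  E ⇒ keep positive
Point 3:
  Lat: 31.4502′ = 0.524170°; total 7.5241700
  N → positive
  Longitude: 26 + 24.59/60 = 26.4098333
  W → negative
Point 4:
  φ: 10.405′ = 0.173417°; total 49.1734167
  N ⇒ keep positive
  Longitude: 10 + 42.96/60 = 10.7160000
  hemisphere W, so the sign is −

1. -89.626833, -133.315540
2. 21.425217, 112.663833
3. 7.524170, -26.409833
4. 49.173417, -10.716000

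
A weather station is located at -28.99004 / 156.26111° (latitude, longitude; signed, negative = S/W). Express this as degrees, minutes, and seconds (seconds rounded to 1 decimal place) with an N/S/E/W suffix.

Latitude is negative → S; |value| = 28.990040
Latitude: whole degrees 28; 59.40240′ → 59′ and 24.144″
λ: whole degrees 156; 15.66660′ → 15′ and 39.996″

28°59′24.1″ S, 156°15′40.0″ E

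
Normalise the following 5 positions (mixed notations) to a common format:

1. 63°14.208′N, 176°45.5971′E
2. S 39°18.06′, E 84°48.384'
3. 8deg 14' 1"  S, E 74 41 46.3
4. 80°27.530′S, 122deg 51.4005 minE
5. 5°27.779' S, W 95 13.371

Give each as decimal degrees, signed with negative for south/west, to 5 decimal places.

Point 1:
  φ: 14.208′ = 0.236800°; total 63.236800
  N → positive
  Lon: 176 + 45.5971/60 = 176.759952
  E ⇒ keep positive
Point 2:
  Lat: 39 + 18.06/60 = 39.301000
  S → negative
  Lon: 84 + 48.384/60 = 84.806400
  E → positive
Point 3:
  Latitude: 8° + 14/60 + 1/3600 = 8 + 0.233333 + 0.000278 = 8.233611
  S → negative
  Longitude: 74 + 41/60 + 46.3/3600 = 74.696194
  E ⇒ keep positive
Point 4:
  φ: 27.53′ = 0.458833°; total 80.458833
  hemisphere S, so the sign is −
  Longitude: 51.4005′ = 0.856675°; total 122.856675
  E → positive
Point 5:
  Lat: 27.779′ = 0.462983°; total 5.462983
  S ⇒ negate
  λ: 95 + 13.371/60 = 95.222850
  hemisphere W, so the sign is −

1. 63.23680, 176.75995
2. -39.30100, 84.80640
3. -8.23361, 74.69619
4. -80.45883, 122.85668
5. -5.46298, -95.22285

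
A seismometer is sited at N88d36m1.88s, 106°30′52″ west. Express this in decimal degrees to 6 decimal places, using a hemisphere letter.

φ: 88 + 36/60 + 1.88/3600 = 88.6005222
Lon: 30′ + 52″ = 30.86667′; 106 + 30.86667/60 = 106.5144444

88.600522° N, 106.514444° W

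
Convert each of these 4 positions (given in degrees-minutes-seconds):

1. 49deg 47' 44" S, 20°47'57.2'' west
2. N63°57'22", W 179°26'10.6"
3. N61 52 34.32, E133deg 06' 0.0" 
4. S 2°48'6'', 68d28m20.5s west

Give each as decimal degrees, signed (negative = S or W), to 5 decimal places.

1. -49.79556, -20.79922
2. 63.95611, -179.43628
3. 61.87620, 133.10000
4. -2.80167, -68.47236

Point 1:
  φ: 49° + 47/60 + 44/3600 = 49 + 0.783333 + 0.012222 = 49.795556
  hemisphere S, so the sign is −
  λ: 47′ + 57.2″ = 47.95333′; 20 + 47.95333/60 = 20.799222
  hemisphere W, so the sign is −
Point 2:
  Lat: 63 + 57/60 + 22/3600 = 63.956111
  N → positive
  Longitude: 179° + 26/60 + 10.6/3600 = 179 + 0.433333 + 0.002944 = 179.436278
  hemisphere W, so the sign is −
Point 3:
  Latitude: 52′ + 34.32″ = 52.57200′; 61 + 52.57200/60 = 61.876200
  N → positive
  Longitude: 133 + 6/60 + 0/3600 = 133.100000
  E ⇒ keep positive
Point 4:
  φ: 2 + 48/60 + 6/3600 = 2.801667
  S ⇒ negate
  Longitude: 68 + 28/60 + 20.5/3600 = 68.472361
  W → negative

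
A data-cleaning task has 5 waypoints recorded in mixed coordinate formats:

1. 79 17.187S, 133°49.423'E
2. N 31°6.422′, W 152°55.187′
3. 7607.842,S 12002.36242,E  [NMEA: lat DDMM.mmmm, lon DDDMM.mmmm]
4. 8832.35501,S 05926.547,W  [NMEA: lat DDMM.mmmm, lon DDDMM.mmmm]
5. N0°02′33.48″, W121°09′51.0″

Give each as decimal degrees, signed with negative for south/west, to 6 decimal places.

1. -79.286450, 133.823717
2. 31.107033, -152.919783
3. -76.130700, 120.039374
4. -88.539250, -59.442450
5. 0.042633, -121.164167

Point 1:
  Latitude: 79 + 17.187/60 = 79.2864500
  hemisphere S, so the sign is −
  Lon: 49.423′ = 0.823717°; total 133.8237167
  E ⇒ keep positive
Point 2:
  Lat: 6.422′ = 0.107033°; total 31.1070333
  N → positive
  λ: 55.187′ = 0.919783°; total 152.9197833
  W ⇒ negate
Point 3:
  Lat: degrees = first 2 digits = 76, minutes = 7.842; 76 + 7.842/60 = 76.1307000
  S → negative
  Longitude: degrees = first 3 digits = 120, minutes = 2.36242; 120 + 2.36242/60 = 120.0393737
  E ⇒ keep positive
Point 4:
  Lat: degrees = first 2 digits = 88, minutes = 32.35501; 88 + 32.35501/60 = 88.5392502
  S → negative
  λ: split at 3 digits → 059° and 26.547′; 59 + 26.547/60 = 59.4424500
  hemisphere W, so the sign is −
Point 5:
  φ: 0 + 2/60 + 33.48/3600 = 0.0426333
  N ⇒ keep positive
  Lon: 9′ + 51″ = 9.85000′; 121 + 9.85000/60 = 121.1641667
  hemisphere W, so the sign is −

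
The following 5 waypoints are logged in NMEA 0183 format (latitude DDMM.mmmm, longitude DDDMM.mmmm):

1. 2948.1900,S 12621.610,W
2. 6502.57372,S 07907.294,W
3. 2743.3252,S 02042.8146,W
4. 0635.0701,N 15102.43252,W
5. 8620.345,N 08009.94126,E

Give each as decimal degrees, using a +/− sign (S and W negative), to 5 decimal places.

Point 1:
  Lat: degrees = first 2 digits = 29, minutes = 48.19; 29 + 48.19/60 = 29.803167
  hemisphere S, so the sign is −
  Longitude: split at 3 digits → 126° and 21.61′; 126 + 21.61/60 = 126.360167
  W ⇒ negate
Point 2:
  Latitude: split at 2 digits → 65° and 2.57372′; 65 + 2.57372/60 = 65.042895
  hemisphere S, so the sign is −
  Lon: degrees = first 3 digits = 79, minutes = 7.294; 79 + 7.294/60 = 79.121567
  W → negative
Point 3:
  φ: split at 2 digits → 27° and 43.3252′; 27 + 43.3252/60 = 27.722087
  S → negative
  Lon: degrees = first 3 digits = 20, minutes = 42.8146; 20 + 42.8146/60 = 20.713577
  hemisphere W, so the sign is −
Point 4:
  Latitude: degrees = first 2 digits = 6, minutes = 35.0701; 6 + 35.0701/60 = 6.584502
  N ⇒ keep positive
  Lon: degrees = first 3 digits = 151, minutes = 2.43252; 151 + 2.43252/60 = 151.040542
  W → negative
Point 5:
  Latitude: degrees = first 2 digits = 86, minutes = 20.345; 86 + 20.345/60 = 86.339083
  N ⇒ keep positive
  Longitude: split at 3 digits → 080° and 9.94126′; 80 + 9.94126/60 = 80.165688
  E ⇒ keep positive

1. -29.80317, -126.36017
2. -65.04290, -79.12157
3. -27.72209, -20.71358
4. 6.58450, -151.04054
5. 86.33908, 80.16569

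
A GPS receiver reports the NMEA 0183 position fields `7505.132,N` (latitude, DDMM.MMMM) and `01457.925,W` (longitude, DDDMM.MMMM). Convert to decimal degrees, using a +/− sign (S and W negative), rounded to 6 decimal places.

75.085533, -14.965417

Lat: split at 2 digits → 75° and 5.132′; 75 + 5.132/60 = 75.0855333
N ⇒ keep positive
λ: degrees = first 3 digits = 14, minutes = 57.925; 14 + 57.925/60 = 14.9654167
hemisphere W, so the sign is −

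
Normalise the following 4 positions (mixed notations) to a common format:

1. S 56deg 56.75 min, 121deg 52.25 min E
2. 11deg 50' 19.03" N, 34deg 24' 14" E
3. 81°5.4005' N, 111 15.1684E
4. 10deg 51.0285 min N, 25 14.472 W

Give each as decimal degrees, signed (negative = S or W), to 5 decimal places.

Point 1:
  φ: 56.75′ = 0.945833°; total 56.945833
  hemisphere S, so the sign is −
  Lon: 52.25′ = 0.870833°; total 121.870833
  E ⇒ keep positive
Point 2:
  Lat: 11 + 50/60 + 19.03/3600 = 11.838619
  N → positive
  Lon: 34° + 24/60 + 14/3600 = 34 + 0.400000 + 0.003889 = 34.403889
  E → positive
Point 3:
  Latitude: 5.4005′ = 0.090008°; total 81.090008
  N ⇒ keep positive
  Longitude: 111 + 15.1684/60 = 111.252807
  E ⇒ keep positive
Point 4:
  φ: 51.0285′ = 0.850475°; total 10.850475
  N → positive
  λ: 14.472′ = 0.241200°; total 25.241200
  W ⇒ negate

1. -56.94583, 121.87083
2. 11.83862, 34.40389
3. 81.09001, 111.25281
4. 10.85048, -25.24120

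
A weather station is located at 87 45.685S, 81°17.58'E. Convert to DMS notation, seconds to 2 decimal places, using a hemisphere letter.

87°45′41.10″ S, 81°17′34.80″ E

φ: 45.68500′ → 45′ and 0.68500 × 60 = 41.1000″
λ: fractional minutes 0.58000 × 60 = 34.8000″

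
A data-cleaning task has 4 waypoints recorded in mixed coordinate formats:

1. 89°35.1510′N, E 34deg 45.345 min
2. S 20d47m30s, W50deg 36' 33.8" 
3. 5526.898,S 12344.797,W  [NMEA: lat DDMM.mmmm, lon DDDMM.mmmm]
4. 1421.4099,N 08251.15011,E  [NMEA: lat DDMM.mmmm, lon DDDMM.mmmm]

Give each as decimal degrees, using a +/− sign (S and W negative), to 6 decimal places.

1. 89.585850, 34.755750
2. -20.791667, -50.609389
3. -55.448300, -123.746617
4. 14.356832, 82.852502

Point 1:
  φ: 89 + 35.151/60 = 89.5858500
  N ⇒ keep positive
  λ: 45.345′ = 0.755750°; total 34.7557500
  E ⇒ keep positive
Point 2:
  Latitude: 47′ + 30″ = 47.50000′; 20 + 47.50000/60 = 20.7916667
  hemisphere S, so the sign is −
  Longitude: 50 + 36/60 + 33.8/3600 = 50.6093889
  hemisphere W, so the sign is −
Point 3:
  φ: split at 2 digits → 55° and 26.898′; 55 + 26.898/60 = 55.4483000
  hemisphere S, so the sign is −
  Longitude: degrees = first 3 digits = 123, minutes = 44.797; 123 + 44.797/60 = 123.7466167
  W → negative
Point 4:
  φ: degrees = first 2 digits = 14, minutes = 21.4099; 14 + 21.4099/60 = 14.3568317
  N → positive
  Lon: split at 3 digits → 082° and 51.15011′; 82 + 51.15011/60 = 82.8525018
  E → positive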